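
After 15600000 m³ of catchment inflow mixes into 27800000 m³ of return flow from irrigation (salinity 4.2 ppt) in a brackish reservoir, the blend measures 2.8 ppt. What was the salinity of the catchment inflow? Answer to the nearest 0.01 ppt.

Salt balance: 27,800,000×4.2 + 15,600,000×S = 43,400,000×2.8
116,760,000 + 15,600,000·S = 121,520,000
S = (121,520,000 − 116,760,000) / 15,600,000 = 0.3051 ppt

0.31 ppt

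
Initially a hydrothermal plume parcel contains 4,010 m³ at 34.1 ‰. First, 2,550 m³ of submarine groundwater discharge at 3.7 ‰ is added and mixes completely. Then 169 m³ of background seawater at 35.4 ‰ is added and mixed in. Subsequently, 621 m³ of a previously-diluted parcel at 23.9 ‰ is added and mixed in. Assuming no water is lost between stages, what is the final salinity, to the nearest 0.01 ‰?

Conserving salt mass:
Initial salt = 4,010×34.1 = 136,741
After stage 1: salt = 136,741 + 2,550×3.7 = 146,176; volume = 6,560 m³; S = 22.283 ‰
After stage 2: salt = 146,176 + 169×35.4 = 152,158.6; volume = 6,729 m³; S = 22.612 ‰
After stage 3: salt = 152,158.6 + 621×23.9 = 167,000.5; volume = 7,350 m³
S = 167,000.5 / 7,350 = 22.7212 ‰

22.72 ‰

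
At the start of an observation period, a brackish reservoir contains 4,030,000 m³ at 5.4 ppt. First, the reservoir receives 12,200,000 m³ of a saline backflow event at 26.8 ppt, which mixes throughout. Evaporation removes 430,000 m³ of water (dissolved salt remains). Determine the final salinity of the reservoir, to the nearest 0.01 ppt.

22.07 ppt

After mixing: salt = 4,030,000×5.4 + 12,200,000×26.8 = 348,722,000; volume = 16,230,000 m³
After evaporation: salt unchanged = 348,722,000; volume = 16,230,000 − 430,000 = 15,800,000 m³
S = 348,722,000 / 15,800,000 = 22.071 ppt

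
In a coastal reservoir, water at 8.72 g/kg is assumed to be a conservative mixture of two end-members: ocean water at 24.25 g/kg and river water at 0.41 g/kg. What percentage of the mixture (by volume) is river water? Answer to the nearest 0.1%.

65.1%

Let f be the freshwater fraction. Salt balance per unit volume:
f×0.41 + (1−f)×24.25 = 8.72
f = (24.25 − 8.72) / (24.25 − 0.41) = 15.53/23.84 = 0.6514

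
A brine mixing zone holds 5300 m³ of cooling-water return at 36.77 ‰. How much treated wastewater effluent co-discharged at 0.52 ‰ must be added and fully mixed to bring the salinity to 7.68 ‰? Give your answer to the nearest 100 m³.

21500 m³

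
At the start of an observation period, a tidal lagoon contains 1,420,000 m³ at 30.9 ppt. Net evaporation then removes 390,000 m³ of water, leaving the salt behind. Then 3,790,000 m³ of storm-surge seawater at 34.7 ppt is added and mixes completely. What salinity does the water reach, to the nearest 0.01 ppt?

After evaporation: salt = 1,420,000×30.9 = 43,878,000; volume = 1,420,000 − 390,000 = 1,030,000 m³
After mixing: salt = 43,878,000 + 3,790,000×34.7 = 175,391,000; volume = 1,030,000 + 3,790,000 = 4,820,000 m³
S = 175,391,000 / 4,820,000 = 36.3882 ppt

36.39 ppt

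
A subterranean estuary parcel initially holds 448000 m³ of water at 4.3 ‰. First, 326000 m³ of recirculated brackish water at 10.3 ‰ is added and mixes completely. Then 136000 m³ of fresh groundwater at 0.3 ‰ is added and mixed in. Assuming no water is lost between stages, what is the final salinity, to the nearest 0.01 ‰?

5.85 ‰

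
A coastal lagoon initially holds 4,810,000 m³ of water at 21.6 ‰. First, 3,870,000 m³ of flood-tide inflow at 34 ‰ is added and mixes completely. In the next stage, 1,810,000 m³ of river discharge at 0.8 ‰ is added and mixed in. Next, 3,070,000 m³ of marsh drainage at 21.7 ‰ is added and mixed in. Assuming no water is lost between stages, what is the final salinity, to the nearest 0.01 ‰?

22.39 ‰

Salt balance:
Initial salt = 4,810,000×21.6 = 103,896,000
After stage 1: salt = 103,896,000 + 3,870,000×34 = 235,476,000; volume = 8,680,000 m³; S = 27.129 ‰
After stage 2: salt = 235,476,000 + 1,810,000×0.8 = 236,924,000; volume = 10,490,000 m³; S = 22.586 ‰
After stage 3: salt = 236,924,000 + 3,070,000×21.7 = 303,543,000; volume = 13,560,000 m³
S = 303,543,000 / 13,560,000 = 22.3852 ‰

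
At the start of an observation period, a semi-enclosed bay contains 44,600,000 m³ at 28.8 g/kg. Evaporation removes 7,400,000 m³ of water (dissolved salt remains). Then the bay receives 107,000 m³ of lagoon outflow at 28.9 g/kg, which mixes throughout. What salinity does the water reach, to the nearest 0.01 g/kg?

34.51 g/kg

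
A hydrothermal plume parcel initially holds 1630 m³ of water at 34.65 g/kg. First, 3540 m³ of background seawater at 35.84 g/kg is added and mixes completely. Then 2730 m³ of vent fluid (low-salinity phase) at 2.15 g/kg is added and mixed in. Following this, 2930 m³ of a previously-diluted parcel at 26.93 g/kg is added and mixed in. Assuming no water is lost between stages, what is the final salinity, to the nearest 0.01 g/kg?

Mass of salt is conserved:
Initial salt = 1,630×34.65 = 56,479.5
After stage 1: salt = 56,479.5 + 3,540×35.84 = 183,353.1; volume = 5,170 m³; S = 35.465 g/kg
After stage 2: salt = 183,353.1 + 2,730×2.15 = 189,222.6; volume = 7,900 m³; S = 23.952 g/kg
After stage 3: salt = 189,222.6 + 2,930×26.93 = 268,127.5; volume = 10,830 m³
S = 268,127.5 / 10,830 = 24.7578 g/kg

24.76 g/kg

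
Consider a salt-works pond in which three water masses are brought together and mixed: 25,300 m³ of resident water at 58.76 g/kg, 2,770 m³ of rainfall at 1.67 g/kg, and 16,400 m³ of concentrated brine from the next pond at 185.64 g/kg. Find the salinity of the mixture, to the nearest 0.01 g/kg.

Total salt / total volume:
salt = 25,300×58.76 + 2,770×1.67 + 16,400×185.64 = 1,486,628 + 4,625.9 + 3,044,496 = 4,535,749.9
volume = 25,300 + 2,770 + 16,400 = 44,470 m³
S = 4,535,749.9 / 44,470 = 101.9957 g/kg

102.00 g/kg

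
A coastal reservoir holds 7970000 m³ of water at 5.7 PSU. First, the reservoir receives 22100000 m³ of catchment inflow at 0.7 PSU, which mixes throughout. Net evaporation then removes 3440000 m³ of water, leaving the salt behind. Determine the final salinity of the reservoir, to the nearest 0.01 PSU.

2.29 PSU

After mixing: salt = 7,970,000×5.7 + 22,100,000×0.7 = 60,899,000; volume = 30,070,000 m³
After evaporation: salt unchanged = 60,899,000; volume = 30,070,000 − 3,440,000 = 26,630,000 m³
S = 60,899,000 / 26,630,000 = 2.2869 PSU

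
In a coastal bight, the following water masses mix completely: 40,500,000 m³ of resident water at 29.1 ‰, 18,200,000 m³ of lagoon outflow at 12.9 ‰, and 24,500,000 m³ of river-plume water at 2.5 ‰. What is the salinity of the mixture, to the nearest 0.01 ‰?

Total salt / total volume:
salt = 40,500,000×29.1 + 18,200,000×12.9 + 24,500,000×2.5 = 1,178,550,000 + 234,780,000 + 61,250,000 = 1,474,580,000
volume = 40,500,000 + 18,200,000 + 24,500,000 = 83,200,000 m³
S = 1,474,580,000 / 83,200,000 = 17.7233 ‰

17.72 ‰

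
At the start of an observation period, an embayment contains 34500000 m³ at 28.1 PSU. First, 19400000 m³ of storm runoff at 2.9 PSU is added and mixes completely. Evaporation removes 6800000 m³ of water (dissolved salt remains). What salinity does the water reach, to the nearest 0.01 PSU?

21.78 PSU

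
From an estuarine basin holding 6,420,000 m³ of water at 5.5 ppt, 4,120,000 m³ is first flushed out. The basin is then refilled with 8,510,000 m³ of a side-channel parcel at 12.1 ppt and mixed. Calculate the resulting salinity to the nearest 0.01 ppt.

Remaining after removal: 2,300,000 m³ at 5.5 ppt (salt = 12,650,000)
After addition: salt = 12,650,000 + 8,510,000×12.1 = 115,621,000; volume = 10,810,000 m³
S = 115,621,000 / 10,810,000 = 10.6957 ppt

10.70 ppt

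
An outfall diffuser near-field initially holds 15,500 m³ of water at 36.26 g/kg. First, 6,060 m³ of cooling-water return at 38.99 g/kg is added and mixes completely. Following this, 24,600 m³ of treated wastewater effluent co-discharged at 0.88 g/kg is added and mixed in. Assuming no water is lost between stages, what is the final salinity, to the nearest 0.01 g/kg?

Salt balance:
Initial salt = 15,500×36.26 = 562,030
After stage 1: salt = 562,030 + 6,060×38.99 = 798,309.4; volume = 21,560 m³; S = 37.027 g/kg
After stage 2: salt = 798,309.4 + 24,600×0.88 = 819,957.4; volume = 46,160 m³
S = 819,957.4 / 46,160 = 17.7634 g/kg

17.76 g/kg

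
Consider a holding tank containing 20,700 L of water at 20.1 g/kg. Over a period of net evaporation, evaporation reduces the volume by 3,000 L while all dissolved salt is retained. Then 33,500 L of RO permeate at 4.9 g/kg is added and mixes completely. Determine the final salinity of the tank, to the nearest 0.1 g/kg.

After evaporation: salt = 20,700×20.1 = 416,070; volume = 20,700 − 3,000 = 17,700 L
After mixing: salt = 416,070 + 33,500×4.9 = 580,220; volume = 17,700 + 33,500 = 51,200 L
S = 580,220 / 51,200 = 11.3324 g/kg

11.3 g/kg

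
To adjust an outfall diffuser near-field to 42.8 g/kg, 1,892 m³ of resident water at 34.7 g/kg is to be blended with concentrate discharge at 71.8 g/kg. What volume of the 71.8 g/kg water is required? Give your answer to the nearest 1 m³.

Salt balance: 1,892×34.7 + V×71.8 = (1,892+V)×42.8
65,652.4 + 71.8V = 80,977.6 + 42.8V
15,325.2 = 29V
V = 528.46 m³

528 m³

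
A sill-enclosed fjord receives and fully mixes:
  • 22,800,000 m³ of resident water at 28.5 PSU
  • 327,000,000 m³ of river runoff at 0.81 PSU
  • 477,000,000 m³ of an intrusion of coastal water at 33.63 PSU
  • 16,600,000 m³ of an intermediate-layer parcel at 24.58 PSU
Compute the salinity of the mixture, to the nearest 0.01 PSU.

20.59 PSU

Weighted by volume,
salt = 22,800,000×28.5 + 327,000,000×0.81 + 477,000,000×33.63 + 16,600,000×24.58 = 649,800,000 + 264,870,000 + 16,041,510,000 + 408,028,000 = 17,364,208,000
volume = 22,800,000 + 327,000,000 + 477,000,000 + 16,600,000 = 843,400,000 m³
S = 17,364,208,000 / 843,400,000 = 20.5883 PSU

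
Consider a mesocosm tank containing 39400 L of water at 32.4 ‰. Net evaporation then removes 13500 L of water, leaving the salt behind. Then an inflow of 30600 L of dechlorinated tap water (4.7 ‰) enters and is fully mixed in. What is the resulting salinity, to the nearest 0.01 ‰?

After evaporation: salt = 39,400×32.4 = 1,276,560; volume = 39,400 − 13,500 = 25,900 L
After mixing: salt = 1,276,560 + 30,600×4.7 = 1,420,380; volume = 25,900 + 30,600 = 56,500 L
S = 1,420,380 / 56,500 = 25.1395 ‰

25.14 ‰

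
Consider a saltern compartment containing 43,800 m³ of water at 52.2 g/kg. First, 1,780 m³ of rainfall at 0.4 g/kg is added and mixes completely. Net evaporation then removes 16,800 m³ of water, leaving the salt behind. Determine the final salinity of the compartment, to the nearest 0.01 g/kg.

79.47 g/kg

After mixing: salt = 43,800×52.2 + 1,780×0.4 = 2,287,072; volume = 45,580 m³
After evaporation: salt unchanged = 2,287,072; volume = 45,580 − 16,800 = 28,780 m³
S = 2,287,072 / 28,780 = 79.4674 g/kg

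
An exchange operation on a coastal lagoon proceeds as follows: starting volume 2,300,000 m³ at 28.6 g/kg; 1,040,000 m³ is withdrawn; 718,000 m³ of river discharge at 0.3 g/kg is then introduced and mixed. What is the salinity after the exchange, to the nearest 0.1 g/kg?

Remaining after removal: 1,260,000 m³ at 28.6 g/kg (salt = 36,036,000)
After addition: salt = 36,036,000 + 718,000×0.3 = 36,251,400; volume = 1,978,000 m³
S = 36,251,400 / 1,978,000 = 18.3273 g/kg

18.3 g/kg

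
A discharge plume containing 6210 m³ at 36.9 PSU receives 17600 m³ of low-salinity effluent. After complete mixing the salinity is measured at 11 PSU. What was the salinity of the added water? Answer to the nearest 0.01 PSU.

1.86 PSU

Salt balance: 6,210×36.9 + 17,600×S = 23,810×11
229,149 + 17,600·S = 261,910
S = (261,910 − 229,149) / 17,600 = 1.8614 PSU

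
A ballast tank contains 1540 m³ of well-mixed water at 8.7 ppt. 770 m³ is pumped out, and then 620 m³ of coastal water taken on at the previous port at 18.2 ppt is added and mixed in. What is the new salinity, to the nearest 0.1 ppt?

Remaining after removal: 770 m³ at 8.7 ppt (salt = 6,699)
After addition: salt = 6,699 + 620×18.2 = 17,983; volume = 1,390 m³
S = 17,983 / 1,390 = 12.9374 ppt

12.9 ppt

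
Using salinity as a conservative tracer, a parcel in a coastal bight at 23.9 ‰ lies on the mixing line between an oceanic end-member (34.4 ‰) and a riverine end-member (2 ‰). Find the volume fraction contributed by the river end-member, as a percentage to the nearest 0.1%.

Let f be the freshwater fraction. Salt balance per unit volume:
f×2 + (1−f)×34.4 = 23.9
f = (34.4 − 23.9) / (34.4 − 2) = 10.5/32.4 = 0.3241

32.4%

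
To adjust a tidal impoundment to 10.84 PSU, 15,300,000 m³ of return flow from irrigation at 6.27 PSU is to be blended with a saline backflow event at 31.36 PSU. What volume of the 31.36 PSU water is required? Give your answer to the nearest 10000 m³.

3410000 m³

Salt balance: 15,300,000×6.27 + V×31.36 = (15,300,000+V)×10.84
95,931,000 + 31.36V = 165,852,000 + 10.84V
69,921,000 = 20.52V
V = 3,407,456.14 m³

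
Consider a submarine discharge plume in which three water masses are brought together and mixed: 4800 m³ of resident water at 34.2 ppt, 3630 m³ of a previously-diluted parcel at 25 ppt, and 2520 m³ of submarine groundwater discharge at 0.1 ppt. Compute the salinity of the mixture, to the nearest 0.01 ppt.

Salt balance:
salt = 4,800×34.2 + 3,630×25 + 2,520×0.1 = 164,160 + 90,750 + 252 = 255,162
volume = 4,800 + 3,630 + 2,520 = 10,950 m³
S = 255,162 / 10,950 = 23.3025 ppt

23.30 ppt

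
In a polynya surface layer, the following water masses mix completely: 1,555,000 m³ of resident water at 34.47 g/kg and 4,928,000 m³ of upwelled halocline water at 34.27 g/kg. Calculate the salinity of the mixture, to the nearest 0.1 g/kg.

34.3 g/kg

By conservation of dissolved salt,
salt = 1,555,000×34.47 + 4,928,000×34.27 = 53,600,850 + 168,882,560 = 222,483,410
volume = 1,555,000 + 4,928,000 = 6,483,000 m³
S = 222,483,410 / 6,483,000 = 34.318 g/kg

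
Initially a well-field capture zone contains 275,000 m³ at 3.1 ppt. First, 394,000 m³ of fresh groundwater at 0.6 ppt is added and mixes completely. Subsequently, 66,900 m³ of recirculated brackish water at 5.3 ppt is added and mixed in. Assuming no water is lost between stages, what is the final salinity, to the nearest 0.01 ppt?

1.96 ppt

Total salt / total volume:
Initial salt = 275,000×3.1 = 852,500
After stage 1: salt = 852,500 + 394,000×0.6 = 1,088,900; volume = 669,000 m³; S = 1.628 ppt
After stage 2: salt = 1,088,900 + 66,900×5.3 = 1,443,470; volume = 735,900 m³
S = 1,443,470 / 735,900 = 1.9615 ppt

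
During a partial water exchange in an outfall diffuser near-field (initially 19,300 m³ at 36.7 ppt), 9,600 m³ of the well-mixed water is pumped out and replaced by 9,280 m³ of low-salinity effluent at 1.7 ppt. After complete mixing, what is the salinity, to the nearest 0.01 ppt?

Remaining after removal: 9,700 m³ at 36.7 ppt (salt = 355,990)
After addition: salt = 355,990 + 9,280×1.7 = 371,766; volume = 18,980 m³
S = 371,766 / 18,980 = 19.5872 ppt

19.59 ppt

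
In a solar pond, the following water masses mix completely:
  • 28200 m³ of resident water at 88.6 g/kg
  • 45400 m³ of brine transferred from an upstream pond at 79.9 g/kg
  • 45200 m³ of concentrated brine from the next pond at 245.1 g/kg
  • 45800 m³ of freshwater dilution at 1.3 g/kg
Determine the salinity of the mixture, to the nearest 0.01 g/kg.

104.88 g/kg

By conservation of dissolved salt,
salt = 28,200×88.6 + 45,400×79.9 + 45,200×245.1 + 45,800×1.3 = 2,498,520 + 3,627,460 + 11,078,520 + 59,540 = 17,264,040
volume = 28,200 + 45,400 + 45,200 + 45,800 = 164,600 m³
S = 17,264,040 / 164,600 = 104.8848 g/kg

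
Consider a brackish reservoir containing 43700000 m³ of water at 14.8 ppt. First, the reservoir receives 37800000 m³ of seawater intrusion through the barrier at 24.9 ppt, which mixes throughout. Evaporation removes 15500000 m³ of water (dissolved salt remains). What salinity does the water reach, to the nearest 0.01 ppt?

After mixing: salt = 43,700,000×14.8 + 37,800,000×24.9 = 1,587,980,000; volume = 81,500,000 m³
After evaporation: salt unchanged = 1,587,980,000; volume = 81,500,000 − 15,500,000 = 66,000,000 m³
S = 1,587,980,000 / 66,000,000 = 24.0603 ppt

24.06 ppt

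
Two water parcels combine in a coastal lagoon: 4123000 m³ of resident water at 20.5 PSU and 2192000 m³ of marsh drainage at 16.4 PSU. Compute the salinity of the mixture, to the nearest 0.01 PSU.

By conservation of dissolved salt,
salt = 4,123,000×20.5 + 2,192,000×16.4 = 84,521,500 + 35,948,800 = 120,470,300
volume = 4,123,000 + 2,192,000 = 6,315,000 m³
S = 120,470,300 / 6,315,000 = 19.0768 PSU

19.08 PSU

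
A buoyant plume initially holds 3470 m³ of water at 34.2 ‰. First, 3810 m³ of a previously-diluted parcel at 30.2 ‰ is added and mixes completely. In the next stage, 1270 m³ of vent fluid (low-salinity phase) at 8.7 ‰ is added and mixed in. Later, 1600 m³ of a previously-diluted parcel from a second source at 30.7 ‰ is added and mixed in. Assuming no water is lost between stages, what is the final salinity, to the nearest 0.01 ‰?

Total salt / total volume:
Initial salt = 3,470×34.2 = 118,674
After stage 1: salt = 118,674 + 3,810×30.2 = 233,736; volume = 7,280 m³; S = 32.107 ‰
After stage 2: salt = 233,736 + 1,270×8.7 = 244,785; volume = 8,550 m³; S = 28.63 ‰
After stage 3: salt = 244,785 + 1,600×30.7 = 293,905; volume = 10,150 m³
S = 293,905 / 10,150 = 28.9562 ‰

28.96 ‰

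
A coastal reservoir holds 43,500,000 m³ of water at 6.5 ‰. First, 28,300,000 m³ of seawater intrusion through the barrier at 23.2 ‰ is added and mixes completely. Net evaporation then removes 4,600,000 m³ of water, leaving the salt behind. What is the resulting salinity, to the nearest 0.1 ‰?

14.0 ‰

After mixing: salt = 43,500,000×6.5 + 28,300,000×23.2 = 939,310,000; volume = 71,800,000 m³
After evaporation: salt unchanged = 939,310,000; volume = 71,800,000 − 4,600,000 = 67,200,000 m³
S = 939,310,000 / 67,200,000 = 13.9778 ‰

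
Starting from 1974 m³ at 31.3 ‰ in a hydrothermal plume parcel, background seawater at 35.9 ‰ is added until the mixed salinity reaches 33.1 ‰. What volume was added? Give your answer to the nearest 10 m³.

Salt balance: 1,974×31.3 + V×35.9 = (1,974+V)×33.1
61,786.2 + 35.9V = 65,339.4 + 33.1V
3,553.2 = 2.8V
V = 1,269 m³

1270 m³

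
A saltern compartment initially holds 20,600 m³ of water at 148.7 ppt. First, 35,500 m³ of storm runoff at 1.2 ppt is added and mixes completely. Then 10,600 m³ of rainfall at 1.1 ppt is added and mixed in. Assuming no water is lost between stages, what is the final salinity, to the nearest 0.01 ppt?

46.74 ppt

Mass of salt is conserved:
Initial salt = 20,600×148.7 = 3,063,220
After stage 1: salt = 3,063,220 + 35,500×1.2 = 3,105,820; volume = 56,100 m³; S = 55.362 ppt
After stage 2: salt = 3,105,820 + 10,600×1.1 = 3,117,480; volume = 66,700 m³
S = 3,117,480 / 66,700 = 46.7388 ppt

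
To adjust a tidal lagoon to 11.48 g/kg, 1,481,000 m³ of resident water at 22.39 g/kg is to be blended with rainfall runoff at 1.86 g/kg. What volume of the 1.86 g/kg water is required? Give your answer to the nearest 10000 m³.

1680000 m³

Salt balance: 1,481,000×22.39 + V×1.86 = (1,481,000+V)×11.48
33,159,590 + 1.86V = 17,001,880 + 11.48V
16,157,710 = 9.62V
V = 1,679,595.63 m³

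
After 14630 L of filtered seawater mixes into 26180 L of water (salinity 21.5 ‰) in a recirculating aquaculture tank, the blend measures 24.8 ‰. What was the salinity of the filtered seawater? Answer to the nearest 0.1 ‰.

30.7 ‰

Salt balance: 26,180×21.5 + 14,630×S = 40,810×24.8
562,870 + 14,630·S = 1,012,088
S = (1,012,088 − 562,870) / 14,630 = 30.7053 ‰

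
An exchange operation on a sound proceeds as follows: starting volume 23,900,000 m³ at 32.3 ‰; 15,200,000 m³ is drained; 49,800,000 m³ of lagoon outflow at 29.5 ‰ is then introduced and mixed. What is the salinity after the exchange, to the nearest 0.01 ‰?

Remaining after removal: 8,700,000 m³ at 32.3 ‰ (salt = 281,010,000)
After addition: salt = 281,010,000 + 49,800,000×29.5 = 1,750,110,000; volume = 58,500,000 m³
S = 1,750,110,000 / 58,500,000 = 29.9164 ‰

29.92 ‰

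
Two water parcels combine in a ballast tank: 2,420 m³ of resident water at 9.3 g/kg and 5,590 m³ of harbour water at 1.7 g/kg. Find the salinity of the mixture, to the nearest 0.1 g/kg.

4.0 g/kg

Total salt / total volume:
salt = 2,420×9.3 + 5,590×1.7 = 22,506 + 9,503 = 32,009
volume = 2,420 + 5,590 = 8,010 m³
S = 32,009 / 8,010 = 3.996 g/kg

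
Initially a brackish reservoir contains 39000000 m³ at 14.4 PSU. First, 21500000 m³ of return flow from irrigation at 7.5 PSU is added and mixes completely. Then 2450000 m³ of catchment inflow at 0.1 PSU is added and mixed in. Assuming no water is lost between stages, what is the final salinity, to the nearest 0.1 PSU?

11.5 PSU

Salt balance:
Initial salt = 39,000,000×14.4 = 561,600,000
After stage 1: salt = 561,600,000 + 21,500,000×7.5 = 722,850,000; volume = 60,500,000 m³; S = 11.948 PSU
After stage 2: salt = 722,850,000 + 2,450,000×0.1 = 723,095,000; volume = 62,950,000 m³
S = 723,095,000 / 62,950,000 = 11.4868 PSU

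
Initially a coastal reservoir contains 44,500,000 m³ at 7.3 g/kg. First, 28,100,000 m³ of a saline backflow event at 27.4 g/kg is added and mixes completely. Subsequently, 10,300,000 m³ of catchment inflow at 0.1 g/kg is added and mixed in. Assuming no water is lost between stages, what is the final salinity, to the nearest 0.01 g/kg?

Total salt / total volume:
Initial salt = 44,500,000×7.3 = 324,850,000
After stage 1: salt = 324,850,000 + 28,100,000×27.4 = 1,094,790,000; volume = 72,600,000 m³; S = 15.08 g/kg
After stage 2: salt = 1,094,790,000 + 10,300,000×0.1 = 1,095,820,000; volume = 82,900,000 m³
S = 1,095,820,000 / 82,900,000 = 13.2186 g/kg

13.22 g/kg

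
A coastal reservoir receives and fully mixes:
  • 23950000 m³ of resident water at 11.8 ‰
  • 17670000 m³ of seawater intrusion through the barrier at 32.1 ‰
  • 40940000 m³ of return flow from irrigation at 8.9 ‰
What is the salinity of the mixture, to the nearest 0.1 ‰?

14.7 ‰

Total salt / total volume:
salt = 23,950,000×11.8 + 17,670,000×32.1 + 40,940,000×8.9 = 282,610,000 + 567,207,000 + 364,366,000 = 1,214,183,000
volume = 23,950,000 + 17,670,000 + 40,940,000 = 82,560,000 m³
S = 1,214,183,000 / 82,560,000 = 14.707 ‰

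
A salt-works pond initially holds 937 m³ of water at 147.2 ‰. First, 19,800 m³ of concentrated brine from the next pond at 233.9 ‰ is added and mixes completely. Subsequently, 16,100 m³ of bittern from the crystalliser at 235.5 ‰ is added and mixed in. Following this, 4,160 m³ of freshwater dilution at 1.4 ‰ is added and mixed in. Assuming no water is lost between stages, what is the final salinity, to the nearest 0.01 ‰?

208.95 ‰

By conservation of dissolved salt,
Initial salt = 937×147.2 = 137,926.4
After stage 1: salt = 137,926.4 + 19,800×233.9 = 4,769,146.4; volume = 20,737 m³; S = 229.982 ‰
After stage 2: salt = 4,769,146.4 + 16,100×235.5 = 8,560,696.4; volume = 36,837 m³; S = 232.394 ‰
After stage 3: salt = 8,560,696.4 + 4,160×1.4 = 8,566,520.4; volume = 40,997 m³
S = 8,566,520.4 / 40,997 = 208.9548 ‰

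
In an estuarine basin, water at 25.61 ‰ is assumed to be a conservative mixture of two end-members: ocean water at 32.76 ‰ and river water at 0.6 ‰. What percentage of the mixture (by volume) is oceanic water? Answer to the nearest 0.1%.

77.8%

Let g be the oceanic fraction. Salt balance per unit volume:
g×32.76 + (1−g)×0.6 = 25.61
g = (25.61 − 0.6) / (32.76 − 0.6) = 25.01/32.16 = 0.7777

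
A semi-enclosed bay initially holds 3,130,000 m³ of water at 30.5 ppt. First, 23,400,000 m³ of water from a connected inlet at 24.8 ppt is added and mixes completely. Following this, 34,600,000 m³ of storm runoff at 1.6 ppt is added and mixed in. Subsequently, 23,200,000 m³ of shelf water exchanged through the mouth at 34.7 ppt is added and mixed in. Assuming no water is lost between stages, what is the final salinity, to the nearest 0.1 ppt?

18.2 ppt

Salt balance:
Initial salt = 3,130,000×30.5 = 95,465,000
After stage 1: salt = 95,465,000 + 23,400,000×24.8 = 675,785,000; volume = 26,530,000 m³; S = 25.472 ppt
After stage 2: salt = 675,785,000 + 34,600,000×1.6 = 731,145,000; volume = 61,130,000 m³; S = 11.96 ppt
After stage 3: salt = 731,145,000 + 23,200,000×34.7 = 1,536,185,000; volume = 84,330,000 m³
S = 1,536,185,000 / 84,330,000 = 18.2164 ppt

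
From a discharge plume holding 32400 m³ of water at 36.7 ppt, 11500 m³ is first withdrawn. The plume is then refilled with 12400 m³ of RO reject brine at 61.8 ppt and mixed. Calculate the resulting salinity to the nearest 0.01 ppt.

Remaining after removal: 20,900 m³ at 36.7 ppt (salt = 767,030)
After addition: salt = 767,030 + 12,400×61.8 = 1,533,350; volume = 33,300 m³
S = 1,533,350 / 33,300 = 46.0465 ppt

46.05 ppt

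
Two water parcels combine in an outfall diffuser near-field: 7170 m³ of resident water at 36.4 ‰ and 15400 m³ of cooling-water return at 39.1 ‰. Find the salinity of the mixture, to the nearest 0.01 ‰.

38.24 ‰

By conservation of dissolved salt,
salt = 7,170×36.4 + 15,400×39.1 = 260,988 + 602,140 = 863,128
volume = 7,170 + 15,400 = 22,570 m³
S = 863,128 / 22,570 = 38.2423 ‰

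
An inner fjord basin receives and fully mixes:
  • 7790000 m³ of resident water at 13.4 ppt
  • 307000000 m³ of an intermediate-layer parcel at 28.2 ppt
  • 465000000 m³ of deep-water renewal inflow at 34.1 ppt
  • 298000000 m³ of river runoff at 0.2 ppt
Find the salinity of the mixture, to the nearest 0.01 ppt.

Mass of salt is conserved:
salt = 7,790,000×13.4 + 307,000,000×28.2 + 465,000,000×34.1 + 298,000,000×0.2 = 104,386,000 + 8,657,400,000 + 15,856,500,000 + 59,600,000 = 24,677,886,000
volume = 7,790,000 + 307,000,000 + 465,000,000 + 298,000,000 = 1,077,790,000 m³
S = 24,677,886,000 / 1,077,790,000 = 22.8967 ppt

22.90 ppt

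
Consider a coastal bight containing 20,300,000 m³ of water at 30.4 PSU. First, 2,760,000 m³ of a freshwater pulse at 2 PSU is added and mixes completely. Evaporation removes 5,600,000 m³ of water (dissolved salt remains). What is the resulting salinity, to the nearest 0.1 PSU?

After mixing: salt = 20,300,000×30.4 + 2,760,000×2 = 622,640,000; volume = 23,060,000 m³
After evaporation: salt unchanged = 622,640,000; volume = 23,060,000 − 5,600,000 = 17,460,000 m³
S = 622,640,000 / 17,460,000 = 35.6609 PSU

35.7 PSU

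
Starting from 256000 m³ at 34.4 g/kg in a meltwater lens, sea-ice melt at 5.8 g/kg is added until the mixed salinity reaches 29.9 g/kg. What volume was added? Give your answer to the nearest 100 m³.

Salt balance: 256,000×34.4 + V×5.8 = (256,000+V)×29.9
8,806,400 + 5.8V = 7,654,400 + 29.9V
1,152,000 = 24.1V
V = 47,800.83 m³

47800 m³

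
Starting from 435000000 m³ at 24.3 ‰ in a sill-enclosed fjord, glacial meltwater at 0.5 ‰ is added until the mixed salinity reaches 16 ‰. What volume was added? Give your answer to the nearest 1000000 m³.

Salt balance: 435,000,000×24.3 + V×0.5 = (435,000,000+V)×16
10,570,500,000 + 0.5V = 6,960,000,000 + 16V
3,610,500,000 = 15.5V
V = 232,935,483.87 m³

233000000 m³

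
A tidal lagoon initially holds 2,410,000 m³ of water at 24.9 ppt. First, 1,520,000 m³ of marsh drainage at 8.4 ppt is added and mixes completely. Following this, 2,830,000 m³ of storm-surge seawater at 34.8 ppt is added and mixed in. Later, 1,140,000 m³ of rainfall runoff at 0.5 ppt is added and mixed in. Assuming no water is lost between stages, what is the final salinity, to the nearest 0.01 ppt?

21.75 ppt

Total salt / total volume:
Initial salt = 2,410,000×24.9 = 60,009,000
After stage 1: salt = 60,009,000 + 1,520,000×8.4 = 72,777,000; volume = 3,930,000 m³; S = 18.518 ppt
After stage 2: salt = 72,777,000 + 2,830,000×34.8 = 171,261,000; volume = 6,760,000 m³; S = 25.334 ppt
After stage 3: salt = 171,261,000 + 1,140,000×0.5 = 171,831,000; volume = 7,900,000 m³
S = 171,831,000 / 7,900,000 = 21.7508 ppt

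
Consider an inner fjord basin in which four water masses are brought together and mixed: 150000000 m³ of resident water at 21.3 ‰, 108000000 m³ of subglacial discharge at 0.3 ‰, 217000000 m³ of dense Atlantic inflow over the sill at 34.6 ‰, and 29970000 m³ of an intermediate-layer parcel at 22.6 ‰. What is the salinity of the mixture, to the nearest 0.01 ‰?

By conservation of dissolved salt,
salt = 150,000,000×21.3 + 108,000,000×0.3 + 217,000,000×34.6 + 29,970,000×22.6 = 3,195,000,000 + 32,400,000 + 7,508,200,000 + 677,322,000 = 11,412,922,000
volume = 150,000,000 + 108,000,000 + 217,000,000 + 29,970,000 = 504,970,000 m³
S = 11,412,922,000 / 504,970,000 = 22.6012 ‰

22.60 ‰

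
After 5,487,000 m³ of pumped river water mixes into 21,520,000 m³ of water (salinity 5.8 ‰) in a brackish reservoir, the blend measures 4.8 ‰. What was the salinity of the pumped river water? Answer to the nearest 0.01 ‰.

Salt balance: 21,520,000×5.8 + 5,487,000×S = 27,007,000×4.8
124,816,000 + 5,487,000·S = 129,633,600
S = (129,633,600 − 124,816,000) / 5,487,000 = 0.878 ‰

0.88 ‰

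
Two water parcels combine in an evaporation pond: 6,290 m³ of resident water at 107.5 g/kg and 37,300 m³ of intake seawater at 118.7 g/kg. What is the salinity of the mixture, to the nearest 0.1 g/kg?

Salt balance:
salt = 6,290×107.5 + 37,300×118.7 = 676,175 + 4,427,510 = 5,103,685
volume = 6,290 + 37,300 = 43,590 m³
S = 5,103,685 / 43,590 = 117.084 g/kg

117.1 g/kg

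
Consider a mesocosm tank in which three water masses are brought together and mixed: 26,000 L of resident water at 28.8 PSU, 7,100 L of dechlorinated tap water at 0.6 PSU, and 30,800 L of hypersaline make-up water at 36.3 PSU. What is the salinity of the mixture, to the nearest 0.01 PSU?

29.28 PSU

Salt balance:
salt = 26,000×28.8 + 7,100×0.6 + 30,800×36.3 = 748,800 + 4,260 + 1,118,040 = 1,871,100
volume = 26,000 + 7,100 + 30,800 = 63,900 L
S = 1,871,100 / 63,900 = 29.2817 PSU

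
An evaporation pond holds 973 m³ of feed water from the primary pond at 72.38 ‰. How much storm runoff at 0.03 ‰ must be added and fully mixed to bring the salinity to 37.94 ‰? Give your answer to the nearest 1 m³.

884 m³

Salt balance: 973×72.38 + V×0.03 = (973+V)×37.94
70,425.74 + 0.03V = 36,915.62 + 37.94V
33,510.12 = 37.91V
V = 883.94 m³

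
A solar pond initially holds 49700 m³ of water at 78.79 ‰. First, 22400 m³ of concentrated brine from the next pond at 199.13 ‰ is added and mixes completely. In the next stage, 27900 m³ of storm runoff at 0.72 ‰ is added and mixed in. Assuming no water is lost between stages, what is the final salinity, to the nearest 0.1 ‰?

Total salt / total volume:
Initial salt = 49,700×78.79 = 3,915,863
After stage 1: salt = 3,915,863 + 22,400×199.13 = 8,376,375; volume = 72,100 m³; S = 116.177 ‰
After stage 2: salt = 8,376,375 + 27,900×0.72 = 8,396,463; volume = 100,000 m³
S = 8,396,463 / 100,000 = 83.9646 ‰

84.0 ‰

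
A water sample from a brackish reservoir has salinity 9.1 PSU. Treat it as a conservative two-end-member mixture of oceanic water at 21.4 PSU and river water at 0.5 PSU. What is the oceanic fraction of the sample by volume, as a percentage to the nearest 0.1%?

Let g be the oceanic fraction. Salt balance per unit volume:
g×21.4 + (1−g)×0.5 = 9.1
g = (9.1 − 0.5) / (21.4 − 0.5) = 8.6/20.9 = 0.4115

41.1%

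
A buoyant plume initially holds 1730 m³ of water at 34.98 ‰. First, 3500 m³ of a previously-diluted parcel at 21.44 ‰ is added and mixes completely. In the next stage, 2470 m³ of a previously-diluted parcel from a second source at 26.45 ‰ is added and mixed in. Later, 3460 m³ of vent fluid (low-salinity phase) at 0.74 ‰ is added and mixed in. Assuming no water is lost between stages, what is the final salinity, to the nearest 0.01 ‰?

Total salt / total volume:
Initial salt = 1,730×34.98 = 60,515.4
After stage 1: salt = 60,515.4 + 3,500×21.44 = 135,555.4; volume = 5,230 m³; S = 25.919 ‰
After stage 2: salt = 135,555.4 + 2,470×26.45 = 200,886.9; volume = 7,700 m³; S = 26.089 ‰
After stage 3: salt = 200,886.9 + 3,460×0.74 = 203,447.3; volume = 11,160 m³
S = 203,447.3 / 11,160 = 18.23 ‰

18.23 ‰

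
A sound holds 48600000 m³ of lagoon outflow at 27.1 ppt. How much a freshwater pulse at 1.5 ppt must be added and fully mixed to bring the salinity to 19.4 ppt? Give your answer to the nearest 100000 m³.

20900000 m³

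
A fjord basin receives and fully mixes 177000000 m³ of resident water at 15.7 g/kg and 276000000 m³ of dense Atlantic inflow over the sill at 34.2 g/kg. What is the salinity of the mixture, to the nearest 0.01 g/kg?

By conservation of dissolved salt,
salt = 177,000,000×15.7 + 276,000,000×34.2 = 2,778,900,000 + 9,439,200,000 = 12,218,100,000
volume = 177,000,000 + 276,000,000 = 453,000,000 m³
S = 12,218,100,000 / 453,000,000 = 26.9715 g/kg

26.97 g/kg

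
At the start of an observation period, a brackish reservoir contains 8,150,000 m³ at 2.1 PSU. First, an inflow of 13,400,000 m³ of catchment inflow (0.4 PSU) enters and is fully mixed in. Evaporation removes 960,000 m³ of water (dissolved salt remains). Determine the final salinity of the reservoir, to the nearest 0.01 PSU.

After mixing: salt = 8,150,000×2.1 + 13,400,000×0.4 = 22,475,000; volume = 21,550,000 m³
After evaporation: salt unchanged = 22,475,000; volume = 21,550,000 − 960,000 = 20,590,000 m³
S = 22,475,000 / 20,590,000 = 1.0915 PSU

1.09 PSU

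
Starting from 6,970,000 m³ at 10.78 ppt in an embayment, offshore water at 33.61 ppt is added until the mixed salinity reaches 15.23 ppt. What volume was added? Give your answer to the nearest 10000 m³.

Salt balance: 6,970,000×10.78 + V×33.61 = (6,970,000+V)×15.23
75,136,600 + 33.61V = 106,153,100 + 15.23V
31,016,500 = 18.38V
V = 1,687,513.6 m³

1690000 m³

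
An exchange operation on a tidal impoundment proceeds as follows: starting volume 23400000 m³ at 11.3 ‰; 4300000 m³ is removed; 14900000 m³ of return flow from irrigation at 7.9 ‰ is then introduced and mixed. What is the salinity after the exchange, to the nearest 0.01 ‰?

9.81 ‰

Remaining after removal: 19,100,000 m³ at 11.3 ‰ (salt = 215,830,000)
After addition: salt = 215,830,000 + 14,900,000×7.9 = 333,540,000; volume = 34,000,000 m³
S = 333,540,000 / 34,000,000 = 9.81 ‰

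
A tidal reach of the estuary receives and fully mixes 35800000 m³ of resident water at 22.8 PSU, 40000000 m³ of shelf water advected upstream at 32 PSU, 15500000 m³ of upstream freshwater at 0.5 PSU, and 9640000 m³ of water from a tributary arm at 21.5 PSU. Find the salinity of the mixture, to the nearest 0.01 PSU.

22.90 PSU

Mass of salt is conserved:
salt = 35,800,000×22.8 + 40,000,000×32 + 15,500,000×0.5 + 9,640,000×21.5 = 816,240,000 + 1,280,000,000 + 7,750,000 + 207,260,000 = 2,311,250,000
volume = 35,800,000 + 40,000,000 + 15,500,000 + 9,640,000 = 100,940,000 m³
S = 2,311,250,000 / 100,940,000 = 22.8973 PSU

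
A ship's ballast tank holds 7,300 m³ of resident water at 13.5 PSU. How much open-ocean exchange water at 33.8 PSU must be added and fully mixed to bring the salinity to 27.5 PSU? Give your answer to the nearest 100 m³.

Salt balance: 7,300×13.5 + V×33.8 = (7,300+V)×27.5
98,550 + 33.8V = 200,750 + 27.5V
102,200 = 6.3V
V = 16,222.22 m³

16200 m³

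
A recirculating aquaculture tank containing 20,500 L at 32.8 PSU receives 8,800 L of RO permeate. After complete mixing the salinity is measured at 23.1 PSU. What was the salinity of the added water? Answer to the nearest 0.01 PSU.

0.50 PSU

Salt balance: 20,500×32.8 + 8,800×S = 29,300×23.1
672,400 + 8,800·S = 676,830
S = (676,830 − 672,400) / 8,800 = 0.5034 PSU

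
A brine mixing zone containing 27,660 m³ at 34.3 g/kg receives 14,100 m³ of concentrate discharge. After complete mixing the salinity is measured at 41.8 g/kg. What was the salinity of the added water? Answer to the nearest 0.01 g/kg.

Salt balance: 27,660×34.3 + 14,100×S = 41,760×41.8
948,738 + 14,100·S = 1,745,568
S = (1,745,568 − 948,738) / 14,100 = 56.5128 g/kg

56.51 g/kg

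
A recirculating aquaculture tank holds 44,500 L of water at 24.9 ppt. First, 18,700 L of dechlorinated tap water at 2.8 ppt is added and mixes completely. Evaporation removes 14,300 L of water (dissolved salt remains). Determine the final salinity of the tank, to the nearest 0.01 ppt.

23.73 ppt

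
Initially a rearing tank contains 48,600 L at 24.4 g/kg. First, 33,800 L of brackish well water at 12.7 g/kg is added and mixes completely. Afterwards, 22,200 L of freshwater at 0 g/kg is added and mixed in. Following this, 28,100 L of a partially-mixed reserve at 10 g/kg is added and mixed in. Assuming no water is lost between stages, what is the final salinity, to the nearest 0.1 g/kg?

14.3 g/kg

By conservation of dissolved salt,
Initial salt = 48,600×24.4 = 1,185,840
After stage 1: salt = 1,185,840 + 33,800×12.7 = 1,615,100; volume = 82,400 L; S = 19.601 g/kg
After stage 2: salt = 1,615,100 + 22,200×0 = 1,615,100; volume = 104,600 L; S = 15.441 g/kg
After stage 3: salt = 1,615,100 + 28,100×10 = 1,896,100; volume = 132,700 L
S = 1,896,100 / 132,700 = 14.2886 g/kg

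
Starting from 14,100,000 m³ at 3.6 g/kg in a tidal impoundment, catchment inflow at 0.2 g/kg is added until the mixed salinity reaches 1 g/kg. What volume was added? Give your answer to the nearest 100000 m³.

45800000 m³

Salt balance: 14,100,000×3.6 + V×0.2 = (14,100,000+V)×1
50,760,000 + 0.2V = 14,100,000 + 1V
36,660,000 = 0.8V
V = 45,825,000 m³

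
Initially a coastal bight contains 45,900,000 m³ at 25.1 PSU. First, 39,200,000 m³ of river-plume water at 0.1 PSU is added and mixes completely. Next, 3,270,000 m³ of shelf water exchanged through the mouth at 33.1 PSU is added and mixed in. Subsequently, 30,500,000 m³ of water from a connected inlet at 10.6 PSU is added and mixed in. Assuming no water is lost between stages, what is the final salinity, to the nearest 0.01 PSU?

By conservation of dissolved salt,
Initial salt = 45,900,000×25.1 = 1,152,090,000
After stage 1: salt = 1,152,090,000 + 39,200,000×0.1 = 1,156,010,000; volume = 85,100,000 m³; S = 13.584 PSU
After stage 2: salt = 1,156,010,000 + 3,270,000×33.1 = 1,264,247,000; volume = 88,370,000 m³; S = 14.306 PSU
After stage 3: salt = 1,264,247,000 + 30,500,000×10.6 = 1,587,547,000; volume = 118,870,000 m³
S = 1,587,547,000 / 118,870,000 = 13.3553 PSU

13.36 PSU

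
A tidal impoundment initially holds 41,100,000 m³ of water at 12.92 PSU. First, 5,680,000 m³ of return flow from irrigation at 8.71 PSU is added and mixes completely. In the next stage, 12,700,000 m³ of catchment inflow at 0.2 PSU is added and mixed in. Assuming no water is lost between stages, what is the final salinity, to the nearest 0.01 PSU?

Conserving salt mass:
Initial salt = 41,100,000×12.92 = 531,012,000
After stage 1: salt = 531,012,000 + 5,680,000×8.71 = 580,484,800; volume = 46,780,000 m³; S = 12.409 PSU
After stage 2: salt = 580,484,800 + 12,700,000×0.2 = 583,024,800; volume = 59,480,000 m³
S = 583,024,800 / 59,480,000 = 9.802 PSU

9.80 PSU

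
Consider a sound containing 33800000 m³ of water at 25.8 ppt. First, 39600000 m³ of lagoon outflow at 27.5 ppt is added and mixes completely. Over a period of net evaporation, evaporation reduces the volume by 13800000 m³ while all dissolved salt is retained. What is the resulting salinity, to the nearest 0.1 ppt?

After mixing: salt = 33,800,000×25.8 + 39,600,000×27.5 = 1,961,040,000; volume = 73,400,000 m³
After evaporation: salt unchanged = 1,961,040,000; volume = 73,400,000 − 13,800,000 = 59,600,000 m³
S = 1,961,040,000 / 59,600,000 = 32.9034 ppt

32.9 ppt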